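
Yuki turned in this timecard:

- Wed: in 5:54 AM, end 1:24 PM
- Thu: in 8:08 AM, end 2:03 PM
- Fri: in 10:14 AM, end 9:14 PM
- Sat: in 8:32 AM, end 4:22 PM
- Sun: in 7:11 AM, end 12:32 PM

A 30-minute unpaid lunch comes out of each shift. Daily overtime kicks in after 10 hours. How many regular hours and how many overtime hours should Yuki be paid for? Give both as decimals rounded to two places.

Wed: 5:54 AM–1:24 PM = 7 h 30 min; less 30 min break → 7 h 0 min
Thu: 8:08 AM–2:03 PM = 5 h 55 min; less 30 min break → 5 h 25 min
Fri: 10:14 AM–9:14 PM = 11 h 0 min; less 30 min break → 10 h 30 min
Sat: 8:32 AM–4:22 PM = 7 h 50 min; less 30 min break → 7 h 20 min
Sun: 7:11 AM–12:32 PM = 5 h 21 min; less 30 min break → 4 h 51 min
Wed reg 7 h 0 min / OT 0 h 0 min; Thu reg 5 h 25 min / OT 0 h 0 min; Fri reg 10 h 0 min / OT 0 h 30 min; Sat reg 7 h 20 min / OT 0 h 0 min; Sun reg 4 h 51 min / OT 0 h 0 min.
Totals: regular 34 h 36 min, overtime 0 h 30 min.

Regular 34.60 hours, overtime 0.50 hours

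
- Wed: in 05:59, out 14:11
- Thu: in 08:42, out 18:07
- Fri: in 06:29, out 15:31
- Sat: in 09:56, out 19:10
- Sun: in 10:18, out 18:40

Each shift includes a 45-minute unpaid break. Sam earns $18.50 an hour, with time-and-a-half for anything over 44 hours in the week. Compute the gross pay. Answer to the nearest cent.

Wed: 05:59–14:11 = 8 h 12 min; less 45 min break → 7 h 27 min
Thu: 08:42–18:07 = 9 h 25 min; less 45 min break → 8 h 40 min
Fri: 06:29–15:31 = 9 h 2 min; less 45 min break → 8 h 17 min
Sat: 09:56–19:10 = 9 h 14 min; less 45 min break → 8 h 29 min
Sun: 10:18–18:40 = 8 h 22 min; less 45 min break → 7 h 37 min
Total worked: 40 h 30 min = 2430 min.
Regular 40 h 30 min = 2430 min at $18.50/h; overtime 0 h 0 min = 0 min at $27.75/h.
Pay = (2430 × $18.50 + 0 × $27.75) ÷ 60 = $749.25.

$749.25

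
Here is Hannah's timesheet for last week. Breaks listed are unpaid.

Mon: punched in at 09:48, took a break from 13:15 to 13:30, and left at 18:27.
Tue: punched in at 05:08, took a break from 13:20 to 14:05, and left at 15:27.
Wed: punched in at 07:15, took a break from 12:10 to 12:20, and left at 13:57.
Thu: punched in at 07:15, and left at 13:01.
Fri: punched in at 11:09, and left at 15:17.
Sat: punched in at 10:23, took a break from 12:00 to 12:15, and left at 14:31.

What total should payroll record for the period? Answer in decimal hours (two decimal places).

38.28 hours

Mon: 09:48–18:27 = 8 h 39 min; less 15 min break → 8 h 24 min
Tue: 05:08–15:27 = 10 h 19 min; less 45 min break → 9 h 34 min
Wed: 07:15–13:57 = 6 h 42 min; less 10 min break → 6 h 32 min
Thu: 07:15–13:01 = 5 h 46 min
Fri: 11:09–15:17 = 4 h 8 min
Sat: 10:23–14:31 = 4 h 8 min; less 15 min break → 3 h 53 min
Total: 8 h 24 min + 9 h 34 min + 6 h 32 min + 5 h 46 min + 4 h 8 min + 3 h 53 min = 38 h 17 min.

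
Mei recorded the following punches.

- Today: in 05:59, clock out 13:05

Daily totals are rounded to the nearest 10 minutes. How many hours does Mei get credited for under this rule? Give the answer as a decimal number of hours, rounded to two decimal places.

7.17 hours

Today: 05:59–13:05 = 7 h 6 min → rounds to 7 h 10 min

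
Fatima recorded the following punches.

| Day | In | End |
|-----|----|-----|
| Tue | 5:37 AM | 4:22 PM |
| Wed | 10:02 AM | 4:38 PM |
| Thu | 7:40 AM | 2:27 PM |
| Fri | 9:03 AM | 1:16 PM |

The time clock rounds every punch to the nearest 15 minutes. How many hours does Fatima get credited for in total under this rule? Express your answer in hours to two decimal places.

28.50 hours

Tue: in 5:37 AM→5:30 AM, out 4:22 PM→4:15 PM; 10 h 45 min
Wed: in 10:02 AM→10:00 AM, out 4:38 PM→4:45 PM; 6 h 45 min
Thu: in 7:40 AM→7:45 AM, out 2:27 PM→2:30 PM; 6 h 45 min
Fri: in 9:03 AM→9:00 AM, out 1:16 PM→1:15 PM; 4 h 15 min
Total credited: 28 h 30 min.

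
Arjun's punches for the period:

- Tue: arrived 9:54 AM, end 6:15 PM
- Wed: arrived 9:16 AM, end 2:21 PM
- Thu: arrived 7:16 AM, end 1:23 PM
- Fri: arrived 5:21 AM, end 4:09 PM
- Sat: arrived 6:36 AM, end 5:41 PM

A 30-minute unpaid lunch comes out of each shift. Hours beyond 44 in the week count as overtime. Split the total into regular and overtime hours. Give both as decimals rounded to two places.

Regular 38.93 hours, overtime 0.00 hours

Tue: 9:54 AM–6:15 PM = 8 h 21 min; less 30 min break → 7 h 51 min
Wed: 9:16 AM–2:21 PM = 5 h 5 min; less 30 min break → 4 h 35 min
Thu: 7:16 AM–1:23 PM = 6 h 7 min; less 30 min break → 5 h 37 min
Fri: 5:21 AM–4:09 PM = 10 h 48 min; less 30 min break → 10 h 18 min
Sat: 6:36 AM–5:41 PM = 11 h 5 min; less 30 min break → 10 h 35 min
Total worked: 38 h 56 min = 38.93 h.
Threshold 44 h → overtime 0 h 0 min, regular 38 h 56 min.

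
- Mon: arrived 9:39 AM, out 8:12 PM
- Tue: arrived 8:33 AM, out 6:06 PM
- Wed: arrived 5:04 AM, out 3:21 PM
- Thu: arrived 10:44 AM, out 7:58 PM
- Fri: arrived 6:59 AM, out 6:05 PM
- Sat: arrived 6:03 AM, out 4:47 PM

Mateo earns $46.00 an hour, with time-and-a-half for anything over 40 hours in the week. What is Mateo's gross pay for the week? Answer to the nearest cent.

$3320.05

Mon: 9:39 AM–8:12 PM = 10 h 33 min
Tue: 8:33 AM–6:06 PM = 9 h 33 min
Wed: 5:04 AM–3:21 PM = 10 h 17 min
Thu: 10:44 AM–7:58 PM = 9 h 14 min
Fri: 6:59 AM–6:05 PM = 11 h 6 min
Sat: 6:03 AM–4:47 PM = 10 h 44 min
Total worked: 61 h 27 min = 3687 min.
Regular 40 h 0 min = 2400 min at $46.00/h; overtime 21 h 27 min = 1287 min at $69.00/h.
Pay = (2400 × $46.00 + 1287 × $69.00) ÷ 60 = $3320.05.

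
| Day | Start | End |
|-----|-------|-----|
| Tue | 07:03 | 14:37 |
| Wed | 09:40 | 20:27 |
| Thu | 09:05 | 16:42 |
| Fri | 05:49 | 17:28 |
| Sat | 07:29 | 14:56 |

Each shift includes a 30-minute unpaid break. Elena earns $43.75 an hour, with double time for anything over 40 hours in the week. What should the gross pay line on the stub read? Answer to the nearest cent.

Tue: 07:03–14:37 = 7 h 34 min; less 30 min break → 7 h 4 min
Wed: 09:40–20:27 = 10 h 47 min; less 30 min break → 10 h 17 min
Thu: 09:05–16:42 = 7 h 37 min; less 30 min break → 7 h 7 min
Fri: 05:49–17:28 = 11 h 39 min; less 30 min break → 11 h 9 min
Sat: 07:29–14:56 = 7 h 27 min; less 30 min break → 6 h 57 min
Total worked: 42 h 34 min = 2554 min.
Regular 40 h 0 min = 2400 min at $43.75/h; overtime 2 h 34 min = 154 min at $87.50/h.
Pay = (2400 × $43.75 + 154 × $87.50) ÷ 60 = $1974.58.

$1974.58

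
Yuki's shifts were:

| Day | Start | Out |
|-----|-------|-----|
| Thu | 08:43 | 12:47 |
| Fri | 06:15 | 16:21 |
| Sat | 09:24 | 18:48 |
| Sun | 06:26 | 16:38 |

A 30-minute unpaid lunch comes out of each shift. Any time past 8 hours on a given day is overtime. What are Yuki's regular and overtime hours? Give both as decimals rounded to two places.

Regular 27.57 hours, overtime 4.20 hours

Thu: 08:43–12:47 = 4 h 4 min; less 30 min break → 3 h 34 min
Fri: 06:15–16:21 = 10 h 6 min; less 30 min break → 9 h 36 min
Sat: 09:24–18:48 = 9 h 24 min; less 30 min break → 8 h 54 min
Sun: 06:26–16:38 = 10 h 12 min; less 30 min break → 9 h 42 min
Thu reg 3 h 34 min / OT 0 h 0 min; Fri reg 8 h 0 min / OT 1 h 36 min; Sat reg 8 h 0 min / OT 0 h 54 min; Sun reg 8 h 0 min / OT 1 h 42 min.
Totals: regular 27 h 34 min, overtime 4 h 12 min.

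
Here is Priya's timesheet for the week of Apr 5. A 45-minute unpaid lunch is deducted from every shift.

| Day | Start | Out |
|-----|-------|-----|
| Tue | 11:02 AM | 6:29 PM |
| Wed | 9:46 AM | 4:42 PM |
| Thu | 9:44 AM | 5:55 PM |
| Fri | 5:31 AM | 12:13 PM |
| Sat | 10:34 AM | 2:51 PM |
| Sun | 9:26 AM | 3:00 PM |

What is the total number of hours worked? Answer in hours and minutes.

Tue: 11:02 AM–6:29 PM = 7 h 27 min; less 45 min break → 6 h 42 min
Wed: 9:46 AM–4:42 PM = 6 h 56 min; less 45 min break → 6 h 11 min
Thu: 9:44 AM–5:55 PM = 8 h 11 min; less 45 min break → 7 h 26 min
Fri: 5:31 AM–12:13 PM = 6 h 42 min; less 45 min break → 5 h 57 min
Sat: 10:34 AM–2:51 PM = 4 h 17 min; less 45 min break → 3 h 32 min
Sun: 9:26 AM–3:00 PM = 5 h 34 min; less 45 min break → 4 h 49 min
Total: 6 h 42 min + 6 h 11 min + 7 h 26 min + 5 h 57 min + 3 h 32 min + 4 h 49 min = 34 h 37 min.

34 h 37 min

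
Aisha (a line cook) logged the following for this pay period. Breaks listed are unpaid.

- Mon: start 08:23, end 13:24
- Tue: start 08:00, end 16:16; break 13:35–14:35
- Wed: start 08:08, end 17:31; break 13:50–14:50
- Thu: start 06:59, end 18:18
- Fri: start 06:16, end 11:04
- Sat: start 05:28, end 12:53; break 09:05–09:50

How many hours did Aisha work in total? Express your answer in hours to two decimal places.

43.45 hours

Mon: 08:23–13:24 = 5 h 1 min
Tue: 08:00–16:16 = 8 h 16 min; less 60 min break → 7 h 16 min
Wed: 08:08–17:31 = 9 h 23 min; less 60 min break → 8 h 23 min
Thu: 06:59–18:18 = 11 h 19 min
Fri: 06:16–11:04 = 4 h 48 min
Sat: 05:28–12:53 = 7 h 25 min; less 45 min break → 6 h 40 min
Total: 5 h 1 min + 7 h 16 min + 8 h 23 min + 11 h 19 min + 4 h 48 min + 6 h 40 min = 43 h 27 min.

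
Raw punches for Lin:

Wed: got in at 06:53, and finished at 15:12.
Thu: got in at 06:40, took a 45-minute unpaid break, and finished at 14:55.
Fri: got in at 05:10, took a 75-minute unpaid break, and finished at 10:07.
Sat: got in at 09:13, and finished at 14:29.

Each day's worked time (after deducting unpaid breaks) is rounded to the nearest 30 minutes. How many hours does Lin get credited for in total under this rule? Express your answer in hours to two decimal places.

25.00 hours

Wed: 06:53–15:12 = 8 h 19 min → rounds to 8 h 30 min
Thu: 06:40–14:55 = 8 h 15 min − 45 min = 7 h 30 min → rounds to 7 h 30 min
Fri: 05:10–10:07 = 4 h 57 min − 75 min = 3 h 42 min → rounds to 3 h 30 min
Sat: 09:13–14:29 = 5 h 16 min → rounds to 5 h 30 min
Total credited: 25 h 0 min.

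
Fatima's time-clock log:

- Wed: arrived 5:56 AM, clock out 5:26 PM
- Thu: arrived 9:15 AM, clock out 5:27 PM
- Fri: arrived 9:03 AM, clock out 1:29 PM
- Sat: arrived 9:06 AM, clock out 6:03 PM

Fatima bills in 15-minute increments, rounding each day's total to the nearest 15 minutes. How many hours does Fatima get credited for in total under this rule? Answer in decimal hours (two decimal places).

Wed: 5:56 AM–5:26 PM = 11 h 30 min → rounds to 11 h 30 min
Thu: 9:15 AM–5:27 PM = 8 h 12 min → rounds to 8 h 15 min
Fri: 9:03 AM–1:29 PM = 4 h 26 min → rounds to 4 h 30 min
Sat: 9:06 AM–6:03 PM = 8 h 57 min → rounds to 9 h 0 min
Total credited: 33 h 15 min.

33.25 hours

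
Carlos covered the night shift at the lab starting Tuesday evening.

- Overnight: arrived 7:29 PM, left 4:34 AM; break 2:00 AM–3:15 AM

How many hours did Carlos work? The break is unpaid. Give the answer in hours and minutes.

7 h 50 min

Overnight: 7:29 PM → midnight = 4 h 31 min; midnight → 4:34 AM = 4 h 34 min; span 9 h 5 min; less 75 min break → 7 h 50 min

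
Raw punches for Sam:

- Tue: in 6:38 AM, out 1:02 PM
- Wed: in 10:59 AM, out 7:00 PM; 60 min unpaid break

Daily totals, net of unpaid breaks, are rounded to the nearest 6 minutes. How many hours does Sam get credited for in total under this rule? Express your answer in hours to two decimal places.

13.40 hours

Tue: 6:38 AM–1:02 PM = 6 h 24 min → rounds to 6 h 24 min
Wed: 10:59 AM–7:00 PM = 8 h 1 min − 60 min = 7 h 1 min → rounds to 7 h 0 min
Total credited: 13 h 24 min.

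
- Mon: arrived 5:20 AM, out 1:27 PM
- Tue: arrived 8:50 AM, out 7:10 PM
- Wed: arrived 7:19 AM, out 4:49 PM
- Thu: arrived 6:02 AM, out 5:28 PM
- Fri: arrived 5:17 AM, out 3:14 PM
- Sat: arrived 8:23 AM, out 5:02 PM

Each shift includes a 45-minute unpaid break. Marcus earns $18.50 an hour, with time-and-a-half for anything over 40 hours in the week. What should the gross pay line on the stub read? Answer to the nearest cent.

$1114.16

Mon: 5:20 AM–1:27 PM = 8 h 7 min; less 45 min break → 7 h 22 min
Tue: 8:50 AM–7:10 PM = 10 h 20 min; less 45 min break → 9 h 35 min
Wed: 7:19 AM–4:49 PM = 9 h 30 min; less 45 min break → 8 h 45 min
Thu: 6:02 AM–5:28 PM = 11 h 26 min; less 45 min break → 10 h 41 min
Fri: 5:17 AM–3:14 PM = 9 h 57 min; less 45 min break → 9 h 12 min
Sat: 8:23 AM–5:02 PM = 8 h 39 min; less 45 min break → 7 h 54 min
Total worked: 53 h 29 min = 3209 min.
Regular 40 h 0 min = 2400 min at $18.50/h; overtime 13 h 29 min = 809 min at $27.75/h.
Pay = (2400 × $18.50 + 809 × $27.75) ÷ 60 = $1114.16.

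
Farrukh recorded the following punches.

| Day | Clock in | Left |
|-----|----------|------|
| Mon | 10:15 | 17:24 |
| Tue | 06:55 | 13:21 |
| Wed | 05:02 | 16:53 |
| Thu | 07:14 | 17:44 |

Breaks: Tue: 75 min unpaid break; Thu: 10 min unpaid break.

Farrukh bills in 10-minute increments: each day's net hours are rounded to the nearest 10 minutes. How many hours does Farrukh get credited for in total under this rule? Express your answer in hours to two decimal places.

Mon: 10:15–17:24 = 7 h 9 min → rounds to 7 h 10 min
Tue: 06:55–13:21 = 6 h 26 min − 75 min = 5 h 11 min → rounds to 5 h 10 min
Wed: 05:02–16:53 = 11 h 51 min → rounds to 11 h 50 min
Thu: 07:14–17:44 = 10 h 30 min − 10 min = 10 h 20 min → rounds to 10 h 20 min
Total credited: 34 h 30 min.

34.50 hours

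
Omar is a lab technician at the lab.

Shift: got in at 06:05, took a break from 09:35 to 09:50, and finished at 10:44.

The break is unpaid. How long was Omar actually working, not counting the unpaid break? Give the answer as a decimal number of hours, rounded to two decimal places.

Shift: 06:05–10:44 = 4 h 39 min; less 15 min break → 4 h 24 min

4.40 hours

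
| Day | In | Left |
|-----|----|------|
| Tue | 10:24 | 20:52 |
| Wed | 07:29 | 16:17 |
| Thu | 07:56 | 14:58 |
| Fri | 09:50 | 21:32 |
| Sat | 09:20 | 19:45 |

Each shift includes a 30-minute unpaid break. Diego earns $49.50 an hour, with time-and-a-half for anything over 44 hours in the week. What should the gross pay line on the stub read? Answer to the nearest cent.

$2320.31

Tue: 10:24–20:52 = 10 h 28 min; less 30 min break → 9 h 58 min
Wed: 07:29–16:17 = 8 h 48 min; less 30 min break → 8 h 18 min
Thu: 07:56–14:58 = 7 h 2 min; less 30 min break → 6 h 32 min
Fri: 09:50–21:32 = 11 h 42 min; less 30 min break → 11 h 12 min
Sat: 09:20–19:45 = 10 h 25 min; less 30 min break → 9 h 55 min
Total worked: 45 h 55 min = 2755 min.
Regular 44 h 0 min = 2640 min at $49.50/h; overtime 1 h 55 min = 115 min at $74.25/h.
Pay = (2640 × $49.50 + 115 × $74.25) ÷ 60 = $2320.31.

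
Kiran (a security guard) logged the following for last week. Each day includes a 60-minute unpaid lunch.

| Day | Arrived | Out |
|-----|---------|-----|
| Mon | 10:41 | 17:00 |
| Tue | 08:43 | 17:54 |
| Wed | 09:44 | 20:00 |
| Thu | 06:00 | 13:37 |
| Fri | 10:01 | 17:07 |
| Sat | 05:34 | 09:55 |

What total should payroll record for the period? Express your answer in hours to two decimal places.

38.83 hours

Mon: 10:41–17:00 = 6 h 19 min; less 60 min break → 5 h 19 min
Tue: 08:43–17:54 = 9 h 11 min; less 60 min break → 8 h 11 min
Wed: 09:44–20:00 = 10 h 16 min; less 60 min break → 9 h 16 min
Thu: 06:00–13:37 = 7 h 37 min; less 60 min break → 6 h 37 min
Fri: 10:01–17:07 = 7 h 6 min; less 60 min break → 6 h 6 min
Sat: 05:34–09:55 = 4 h 21 min; less 60 min break → 3 h 21 min
Total: 5 h 19 min + 8 h 11 min + 9 h 16 min + 6 h 37 min + 6 h 6 min + 3 h 21 min = 38 h 50 min.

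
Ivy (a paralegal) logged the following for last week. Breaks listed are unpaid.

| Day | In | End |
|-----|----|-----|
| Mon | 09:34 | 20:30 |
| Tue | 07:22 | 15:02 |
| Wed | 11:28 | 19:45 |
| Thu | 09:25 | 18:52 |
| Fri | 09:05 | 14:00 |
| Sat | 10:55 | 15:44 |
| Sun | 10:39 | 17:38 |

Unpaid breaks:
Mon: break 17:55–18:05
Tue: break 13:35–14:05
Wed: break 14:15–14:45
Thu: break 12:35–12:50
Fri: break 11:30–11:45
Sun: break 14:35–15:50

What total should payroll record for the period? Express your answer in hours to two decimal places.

Mon: 09:34–20:30 = 10 h 56 min; less 10 min break → 10 h 46 min
Tue: 07:22–15:02 = 7 h 40 min; less 30 min break → 7 h 10 min
Wed: 11:28–19:45 = 8 h 17 min; less 30 min break → 7 h 47 min
Thu: 09:25–18:52 = 9 h 27 min; less 15 min break → 9 h 12 min
Fri: 09:05–14:00 = 4 h 55 min; less 15 min break → 4 h 40 min
Sat: 10:55–15:44 = 4 h 49 min
Sun: 10:39–17:38 = 6 h 59 min; less 75 min break → 5 h 44 min
Total: 10 h 46 min + 7 h 10 min + 7 h 47 min + 9 h 12 min + 4 h 40 min + 4 h 49 min + 5 h 44 min = 50 h 8 min.

50.13 hours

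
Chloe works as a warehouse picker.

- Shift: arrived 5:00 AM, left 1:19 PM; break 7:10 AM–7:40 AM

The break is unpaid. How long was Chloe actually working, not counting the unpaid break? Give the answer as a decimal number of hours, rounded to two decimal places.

7.82 hours

Shift: 5:00 AM–1:19 PM = 8 h 19 min; less 30 min break → 7 h 49 min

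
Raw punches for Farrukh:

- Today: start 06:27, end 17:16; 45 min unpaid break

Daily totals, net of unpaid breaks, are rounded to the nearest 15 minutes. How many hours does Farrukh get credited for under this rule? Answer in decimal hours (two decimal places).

Today: 06:27–17:16 = 10 h 49 min − 45 min = 10 h 4 min → rounds to 10 h 0 min

10.00 hours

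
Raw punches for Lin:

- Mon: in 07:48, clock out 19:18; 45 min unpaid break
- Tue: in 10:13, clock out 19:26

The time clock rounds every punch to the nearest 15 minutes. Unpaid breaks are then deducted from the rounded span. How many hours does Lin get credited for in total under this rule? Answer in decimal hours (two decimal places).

20.00 hours

Mon: in 07:48→07:45, out 19:18→19:15; 11 h 30 min − 45 min = 10 h 45 min
Tue: in 10:13→10:15, out 19:26→19:30; 9 h 15 min
Total credited: 20 h 0 min.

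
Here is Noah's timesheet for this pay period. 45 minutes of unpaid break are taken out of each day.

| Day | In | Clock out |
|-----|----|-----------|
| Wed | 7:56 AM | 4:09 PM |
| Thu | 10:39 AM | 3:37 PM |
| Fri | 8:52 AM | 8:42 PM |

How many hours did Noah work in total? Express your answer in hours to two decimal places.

22.77 hours

Wed: 7:56 AM–4:09 PM = 8 h 13 min; less 45 min break → 7 h 28 min
Thu: 10:39 AM–3:37 PM = 4 h 58 min; less 45 min break → 4 h 13 min
Fri: 8:52 AM–8:42 PM = 11 h 50 min; less 45 min break → 11 h 5 min
Total: 7 h 28 min + 4 h 13 min + 11 h 5 min = 22 h 46 min.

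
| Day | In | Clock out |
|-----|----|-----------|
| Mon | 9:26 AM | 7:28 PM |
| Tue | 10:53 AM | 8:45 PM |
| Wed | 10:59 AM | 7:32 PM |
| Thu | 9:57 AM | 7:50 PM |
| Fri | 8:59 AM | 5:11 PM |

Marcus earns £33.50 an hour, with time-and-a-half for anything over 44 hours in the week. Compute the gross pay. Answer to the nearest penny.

Mon: 9:26 AM–7:28 PM = 10 h 2 min
Tue: 10:53 AM–8:45 PM = 9 h 52 min
Wed: 10:59 AM–7:32 PM = 8 h 33 min
Thu: 9:57 AM–7:50 PM = 9 h 53 min
Fri: 8:59 AM–5:11 PM = 8 h 12 min
Total worked: 46 h 32 min = 2792 min.
Regular 44 h 0 min = 2640 min at £33.50/h; overtime 2 h 32 min = 152 min at £50.25/h.
Pay = (2640 × £33.50 + 152 × £50.25) ÷ 60 = £1601.30.

£1601.30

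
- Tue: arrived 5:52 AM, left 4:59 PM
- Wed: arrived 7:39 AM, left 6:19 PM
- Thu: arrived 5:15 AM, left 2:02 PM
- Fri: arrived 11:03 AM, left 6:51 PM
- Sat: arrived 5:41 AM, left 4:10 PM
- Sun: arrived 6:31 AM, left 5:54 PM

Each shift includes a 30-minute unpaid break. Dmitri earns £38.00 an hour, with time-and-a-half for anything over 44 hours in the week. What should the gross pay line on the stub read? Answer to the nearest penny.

£2426.30

Tue: 5:52 AM–4:59 PM = 11 h 7 min; less 30 min break → 10 h 37 min
Wed: 7:39 AM–6:19 PM = 10 h 40 min; less 30 min break → 10 h 10 min
Thu: 5:15 AM–2:02 PM = 8 h 47 min; less 30 min break → 8 h 17 min
Fri: 11:03 AM–6:51 PM = 7 h 48 min; less 30 min break → 7 h 18 min
Sat: 5:41 AM–4:10 PM = 10 h 29 min; less 30 min break → 9 h 59 min
Sun: 6:31 AM–5:54 PM = 11 h 23 min; less 30 min break → 10 h 53 min
Total worked: 57 h 14 min = 3434 min.
Regular 44 h 0 min = 2640 min at £38.00/h; overtime 13 h 14 min = 794 min at £57.00/h.
Pay = (2640 × £38.00 + 794 × £57.00) ÷ 60 = £2426.30.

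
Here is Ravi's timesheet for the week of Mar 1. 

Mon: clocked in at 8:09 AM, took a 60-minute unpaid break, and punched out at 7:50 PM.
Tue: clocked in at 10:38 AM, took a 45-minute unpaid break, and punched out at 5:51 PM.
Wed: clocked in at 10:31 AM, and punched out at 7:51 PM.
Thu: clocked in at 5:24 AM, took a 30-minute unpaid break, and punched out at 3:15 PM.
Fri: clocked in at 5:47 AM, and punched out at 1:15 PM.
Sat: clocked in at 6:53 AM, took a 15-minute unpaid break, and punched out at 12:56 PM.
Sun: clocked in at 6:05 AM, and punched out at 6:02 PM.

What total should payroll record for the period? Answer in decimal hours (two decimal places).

61.05 hours

Mon: 8:09 AM–7:50 PM = 11 h 41 min; less 60 min break → 10 h 41 min
Tue: 10:38 AM–5:51 PM = 7 h 13 min; less 45 min break → 6 h 28 min
Wed: 10:31 AM–7:51 PM = 9 h 20 min
Thu: 5:24 AM–3:15 PM = 9 h 51 min; less 30 min break → 9 h 21 min
Fri: 5:47 AM–1:15 PM = 7 h 28 min
Sat: 6:53 AM–12:56 PM = 6 h 3 min; less 15 min break → 5 h 48 min
Sun: 6:05 AM–6:02 PM = 11 h 57 min
Total: 10 h 41 min + 6 h 28 min + 9 h 20 min + 9 h 21 min + 7 h 28 min + 5 h 48 min + 11 h 57 min = 61 h 3 min.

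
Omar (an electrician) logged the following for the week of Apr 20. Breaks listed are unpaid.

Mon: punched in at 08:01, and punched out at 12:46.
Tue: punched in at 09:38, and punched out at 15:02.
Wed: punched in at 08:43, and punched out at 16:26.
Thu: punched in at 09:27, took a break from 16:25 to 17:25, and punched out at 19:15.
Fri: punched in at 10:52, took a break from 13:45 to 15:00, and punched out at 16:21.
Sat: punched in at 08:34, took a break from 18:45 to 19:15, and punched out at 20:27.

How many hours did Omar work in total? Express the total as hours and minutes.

Mon: 08:01–12:46 = 4 h 45 min
Tue: 09:38–15:02 = 5 h 24 min
Wed: 08:43–16:26 = 7 h 43 min
Thu: 09:27–19:15 = 9 h 48 min; less 60 min break → 8 h 48 min
Fri: 10:52–16:21 = 5 h 29 min; less 75 min break → 4 h 14 min
Sat: 08:34–20:27 = 11 h 53 min; less 30 min break → 11 h 23 min
Total: 4 h 45 min + 5 h 24 min + 7 h 43 min + 8 h 48 min + 4 h 14 min + 11 h 23 min = 42 h 17 min.

42 h 17 min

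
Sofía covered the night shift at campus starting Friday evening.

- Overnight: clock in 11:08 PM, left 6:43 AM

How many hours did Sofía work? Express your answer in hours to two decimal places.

7.58 hours

Overnight: 11:08 PM → midnight = 0 h 52 min; midnight → 6:43 AM = 6 h 43 min; span 7 h 35 min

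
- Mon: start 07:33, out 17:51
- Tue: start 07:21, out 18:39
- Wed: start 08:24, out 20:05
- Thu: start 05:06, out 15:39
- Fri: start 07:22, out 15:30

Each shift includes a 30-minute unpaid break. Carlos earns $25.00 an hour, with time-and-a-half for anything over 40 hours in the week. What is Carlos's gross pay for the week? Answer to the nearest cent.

$1355.00

Mon: 07:33–17:51 = 10 h 18 min; less 30 min break → 9 h 48 min
Tue: 07:21–18:39 = 11 h 18 min; less 30 min break → 10 h 48 min
Wed: 08:24–20:05 = 11 h 41 min; less 30 min break → 11 h 11 min
Thu: 05:06–15:39 = 10 h 33 min; less 30 min break → 10 h 3 min
Fri: 07:22–15:30 = 8 h 8 min; less 30 min break → 7 h 38 min
Total worked: 49 h 28 min = 2968 min.
Regular 40 h 0 min = 2400 min at $25.00/h; overtime 9 h 28 min = 568 min at $37.50/h.
Pay = (2400 × $25.00 + 568 × $37.50) ÷ 60 = $1355.00.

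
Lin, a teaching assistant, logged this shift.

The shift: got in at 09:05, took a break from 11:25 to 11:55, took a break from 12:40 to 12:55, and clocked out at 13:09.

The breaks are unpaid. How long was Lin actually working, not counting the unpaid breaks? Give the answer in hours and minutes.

3 h 19 min

The shift: 09:05–13:09 = 4 h 4 min; less 45 min break → 3 h 19 min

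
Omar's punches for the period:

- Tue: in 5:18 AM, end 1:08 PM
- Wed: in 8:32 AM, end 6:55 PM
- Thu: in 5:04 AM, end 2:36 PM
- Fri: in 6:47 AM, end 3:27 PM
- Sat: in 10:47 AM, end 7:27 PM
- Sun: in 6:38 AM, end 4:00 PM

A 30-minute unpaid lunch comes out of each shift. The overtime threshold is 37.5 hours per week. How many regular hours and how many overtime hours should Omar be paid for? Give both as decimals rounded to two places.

Regular 37.50 hours, overtime 13.95 hours

Tue: 5:18 AM–1:08 PM = 7 h 50 min; less 30 min break → 7 h 20 min
Wed: 8:32 AM–6:55 PM = 10 h 23 min; less 30 min break → 9 h 53 min
Thu: 5:04 AM–2:36 PM = 9 h 32 min; less 30 min break → 9 h 2 min
Fri: 6:47 AM–3:27 PM = 8 h 40 min; less 30 min break → 8 h 10 min
Sat: 10:47 AM–7:27 PM = 8 h 40 min; less 30 min break → 8 h 10 min
Sun: 6:38 AM–4:00 PM = 9 h 22 min; less 30 min break → 8 h 52 min
Total worked: 51 h 27 min = 51.45 h.
Threshold 37.5 h → overtime 13 h 57 min, regular 37 h 30 min.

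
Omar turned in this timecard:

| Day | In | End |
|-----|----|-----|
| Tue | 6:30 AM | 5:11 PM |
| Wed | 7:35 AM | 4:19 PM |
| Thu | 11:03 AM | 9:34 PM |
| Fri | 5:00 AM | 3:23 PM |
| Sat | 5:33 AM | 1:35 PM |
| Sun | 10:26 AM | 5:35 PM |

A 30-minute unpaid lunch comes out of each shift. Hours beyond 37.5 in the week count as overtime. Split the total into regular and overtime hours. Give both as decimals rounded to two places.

Tue: 6:30 AM–5:11 PM = 10 h 41 min; less 30 min break → 10 h 11 min
Wed: 7:35 AM–4:19 PM = 8 h 44 min; less 30 min break → 8 h 14 min
Thu: 11:03 AM–9:34 PM = 10 h 31 min; less 30 min break → 10 h 1 min
Fri: 5:00 AM–3:23 PM = 10 h 23 min; less 30 min break → 9 h 53 min
Sat: 5:33 AM–1:35 PM = 8 h 2 min; less 30 min break → 7 h 32 min
Sun: 10:26 AM–5:35 PM = 7 h 9 min; less 30 min break → 6 h 39 min
Total worked: 52 h 30 min = 52.50 h.
Threshold 37.5 h → overtime 15 h 0 min, regular 37 h 30 min.

Regular 37.50 hours, overtime 15.00 hours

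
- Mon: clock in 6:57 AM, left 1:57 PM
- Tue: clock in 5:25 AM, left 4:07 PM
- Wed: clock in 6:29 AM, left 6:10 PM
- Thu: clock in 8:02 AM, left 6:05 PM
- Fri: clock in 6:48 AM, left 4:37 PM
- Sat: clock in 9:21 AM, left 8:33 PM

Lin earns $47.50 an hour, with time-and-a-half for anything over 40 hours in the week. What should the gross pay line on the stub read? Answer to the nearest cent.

$3357.06

Mon: 6:57 AM–1:57 PM = 7 h 0 min
Tue: 5:25 AM–4:07 PM = 10 h 42 min
Wed: 6:29 AM–6:10 PM = 11 h 41 min
Thu: 8:02 AM–6:05 PM = 10 h 3 min
Fri: 6:48 AM–4:37 PM = 9 h 49 min
Sat: 9:21 AM–8:33 PM = 11 h 12 min
Total worked: 60 h 27 min = 3627 min.
Regular 40 h 0 min = 2400 min at $47.50/h; overtime 20 h 27 min = 1227 min at $71.25/h.
Pay = (2400 × $47.50 + 1227 × $71.25) ÷ 60 = $3357.06.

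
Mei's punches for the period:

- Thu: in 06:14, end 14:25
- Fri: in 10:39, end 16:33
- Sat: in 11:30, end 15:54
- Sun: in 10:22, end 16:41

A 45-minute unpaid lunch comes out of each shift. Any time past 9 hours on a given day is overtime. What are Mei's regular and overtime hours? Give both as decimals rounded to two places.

Regular 21.80 hours, overtime 0.00 hours

Thu: 06:14–14:25 = 8 h 11 min; less 45 min break → 7 h 26 min
Fri: 10:39–16:33 = 5 h 54 min; less 45 min break → 5 h 9 min
Sat: 11:30–15:54 = 4 h 24 min; less 45 min break → 3 h 39 min
Sun: 10:22–16:41 = 6 h 19 min; less 45 min break → 5 h 34 min
Thu reg 7 h 26 min / OT 0 h 0 min; Fri reg 5 h 9 min / OT 0 h 0 min; Sat reg 3 h 39 min / OT 0 h 0 min; Sun reg 5 h 34 min / OT 0 h 0 min.
Totals: regular 21 h 48 min, overtime 0 h 0 min.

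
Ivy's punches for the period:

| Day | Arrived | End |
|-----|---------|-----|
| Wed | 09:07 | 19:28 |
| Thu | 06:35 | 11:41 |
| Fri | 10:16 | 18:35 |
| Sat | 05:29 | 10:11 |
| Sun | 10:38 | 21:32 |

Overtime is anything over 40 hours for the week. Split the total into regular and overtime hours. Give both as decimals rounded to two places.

Regular 39.37 hours, overtime 0.00 hours

Wed: 09:07–19:28 = 10 h 21 min
Thu: 06:35–11:41 = 5 h 6 min
Fri: 10:16–18:35 = 8 h 19 min
Sat: 05:29–10:11 = 4 h 42 min
Sun: 10:38–21:32 = 10 h 54 min
Total worked: 39 h 22 min = 39.37 h.
Threshold 40 h → overtime 0 h 0 min, regular 39 h 22 min.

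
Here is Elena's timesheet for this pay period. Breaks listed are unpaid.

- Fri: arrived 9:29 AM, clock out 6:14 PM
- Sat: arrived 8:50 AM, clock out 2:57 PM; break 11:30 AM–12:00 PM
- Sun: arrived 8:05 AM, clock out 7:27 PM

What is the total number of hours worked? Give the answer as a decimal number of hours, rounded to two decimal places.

Fri: 9:29 AM–6:14 PM = 8 h 45 min
Sat: 8:50 AM–2:57 PM = 6 h 7 min; less 30 min break → 5 h 37 min
Sun: 8:05 AM–7:27 PM = 11 h 22 min
Total: 8 h 45 min + 5 h 37 min + 11 h 22 min = 25 h 44 min.

25.73 hours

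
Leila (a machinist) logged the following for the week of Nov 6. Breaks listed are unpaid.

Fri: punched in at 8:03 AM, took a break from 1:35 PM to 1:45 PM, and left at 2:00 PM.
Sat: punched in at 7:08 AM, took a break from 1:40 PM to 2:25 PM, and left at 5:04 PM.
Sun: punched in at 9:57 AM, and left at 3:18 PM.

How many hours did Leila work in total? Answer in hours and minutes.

Fri: 8:03 AM–2:00 PM = 5 h 57 min; less 10 min break → 5 h 47 min
Sat: 7:08 AM–5:04 PM = 9 h 56 min; less 45 min break → 9 h 11 min
Sun: 9:57 AM–3:18 PM = 5 h 21 min
Total: 5 h 47 min + 9 h 11 min + 5 h 21 min = 20 h 19 min.

20 h 19 min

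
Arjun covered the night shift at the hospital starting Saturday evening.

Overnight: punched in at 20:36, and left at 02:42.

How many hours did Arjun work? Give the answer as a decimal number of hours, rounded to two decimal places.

6.10 hours

Overnight: 20:36 → midnight = 3 h 24 min; midnight → 02:42 = 2 h 42 min; span 6 h 6 min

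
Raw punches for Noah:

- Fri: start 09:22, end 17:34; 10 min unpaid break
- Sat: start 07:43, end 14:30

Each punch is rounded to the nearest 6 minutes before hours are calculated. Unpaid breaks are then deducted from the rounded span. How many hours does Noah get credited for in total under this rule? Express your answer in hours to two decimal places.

14.83 hours

Fri: in 09:22→09:24, out 17:34→17:36; 8 h 12 min − 10 min = 8 h 2 min
Sat: in 07:43→07:42, out 14:30→14:30; 6 h 48 min
Total credited: 14 h 50 min.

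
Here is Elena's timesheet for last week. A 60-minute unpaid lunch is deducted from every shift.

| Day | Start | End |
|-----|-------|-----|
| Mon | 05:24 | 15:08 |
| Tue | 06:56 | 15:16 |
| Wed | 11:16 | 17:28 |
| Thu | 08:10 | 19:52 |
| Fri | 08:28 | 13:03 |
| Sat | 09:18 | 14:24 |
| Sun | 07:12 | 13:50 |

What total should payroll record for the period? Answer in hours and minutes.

Mon: 05:24–15:08 = 9 h 44 min; less 60 min break → 8 h 44 min
Tue: 06:56–15:16 = 8 h 20 min; less 60 min break → 7 h 20 min
Wed: 11:16–17:28 = 6 h 12 min; less 60 min break → 5 h 12 min
Thu: 08:10–19:52 = 11 h 42 min; less 60 min break → 10 h 42 min
Fri: 08:28–13:03 = 4 h 35 min; less 60 min break → 3 h 35 min
Sat: 09:18–14:24 = 5 h 6 min; less 60 min break → 4 h 6 min
Sun: 07:12–13:50 = 6 h 38 min; less 60 min break → 5 h 38 min
Total: 8 h 44 min + 7 h 20 min + 5 h 12 min + 10 h 42 min + 3 h 35 min + 4 h 6 min + 5 h 38 min = 45 h 17 min.

45 h 17 min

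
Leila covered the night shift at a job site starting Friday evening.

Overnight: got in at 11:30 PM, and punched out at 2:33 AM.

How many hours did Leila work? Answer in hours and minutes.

3 h 3 min

Overnight: 11:30 PM → midnight = 0 h 30 min; midnight → 2:33 AM = 2 h 33 min; span 3 h 3 min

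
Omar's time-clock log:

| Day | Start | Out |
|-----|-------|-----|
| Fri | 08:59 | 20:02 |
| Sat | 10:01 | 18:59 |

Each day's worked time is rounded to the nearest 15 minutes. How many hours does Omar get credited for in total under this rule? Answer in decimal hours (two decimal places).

20.00 hours

Fri: 08:59–20:02 = 11 h 3 min → rounds to 11 h 0 min
Sat: 10:01–18:59 = 8 h 58 min → rounds to 9 h 0 min
Total credited: 20 h 0 min.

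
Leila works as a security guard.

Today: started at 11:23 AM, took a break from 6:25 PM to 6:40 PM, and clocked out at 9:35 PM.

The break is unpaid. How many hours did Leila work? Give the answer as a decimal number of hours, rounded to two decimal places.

Today: 11:23 AM–9:35 PM = 10 h 12 min; less 15 min break → 9 h 57 min

9.95 hours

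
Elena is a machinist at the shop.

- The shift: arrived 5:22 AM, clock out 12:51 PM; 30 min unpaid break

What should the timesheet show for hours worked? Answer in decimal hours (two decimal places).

6.98 hours

The shift: 5:22 AM–12:51 PM = 7 h 29 min; less 30 min break → 6 h 59 min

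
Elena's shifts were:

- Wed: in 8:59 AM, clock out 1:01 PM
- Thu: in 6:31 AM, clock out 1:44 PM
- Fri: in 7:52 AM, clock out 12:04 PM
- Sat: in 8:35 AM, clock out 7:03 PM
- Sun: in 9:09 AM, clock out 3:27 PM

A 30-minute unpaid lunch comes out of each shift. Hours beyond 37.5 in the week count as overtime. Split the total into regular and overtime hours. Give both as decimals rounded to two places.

Regular 29.72 hours, overtime 0.00 hours

Wed: 8:59 AM–1:01 PM = 4 h 2 min; less 30 min break → 3 h 32 min
Thu: 6:31 AM–1:44 PM = 7 h 13 min; less 30 min break → 6 h 43 min
Fri: 7:52 AM–12:04 PM = 4 h 12 min; less 30 min break → 3 h 42 min
Sat: 8:35 AM–7:03 PM = 10 h 28 min; less 30 min break → 9 h 58 min
Sun: 9:09 AM–3:27 PM = 6 h 18 min; less 30 min break → 5 h 48 min
Total worked: 29 h 43 min = 29.72 h.
Threshold 37.5 h → overtime 0 h 0 min, regular 29 h 43 min.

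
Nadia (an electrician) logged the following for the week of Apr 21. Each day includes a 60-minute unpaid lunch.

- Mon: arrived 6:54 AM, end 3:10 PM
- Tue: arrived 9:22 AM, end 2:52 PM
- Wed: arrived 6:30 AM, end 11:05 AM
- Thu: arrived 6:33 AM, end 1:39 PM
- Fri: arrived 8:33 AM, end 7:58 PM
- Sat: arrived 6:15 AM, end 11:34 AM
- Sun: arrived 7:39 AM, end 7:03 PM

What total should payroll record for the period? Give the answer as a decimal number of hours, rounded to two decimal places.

Mon: 6:54 AM–3:10 PM = 8 h 16 min; less 60 min break → 7 h 16 min
Tue: 9:22 AM–2:52 PM = 5 h 30 min; less 60 min break → 4 h 30 min
Wed: 6:30 AM–11:05 AM = 4 h 35 min; less 60 min break → 3 h 35 min
Thu: 6:33 AM–1:39 PM = 7 h 6 min; less 60 min break → 6 h 6 min
Fri: 8:33 AM–7:58 PM = 11 h 25 min; less 60 min break → 10 h 25 min
Sat: 6:15 AM–11:34 AM = 5 h 19 min; less 60 min break → 4 h 19 min
Sun: 7:39 AM–7:03 PM = 11 h 24 min; less 60 min break → 10 h 24 min
Total: 7 h 16 min + 4 h 30 min + 3 h 35 min + 6 h 6 min + 10 h 25 min + 4 h 19 min + 10 h 24 min = 46 h 35 min.

46.58 hours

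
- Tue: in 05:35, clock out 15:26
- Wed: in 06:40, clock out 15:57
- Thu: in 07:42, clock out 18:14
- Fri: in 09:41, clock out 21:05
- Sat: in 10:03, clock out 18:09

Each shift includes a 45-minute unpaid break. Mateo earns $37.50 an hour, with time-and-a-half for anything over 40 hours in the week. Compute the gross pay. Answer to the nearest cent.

$1804.69

Tue: 05:35–15:26 = 9 h 51 min; less 45 min break → 9 h 6 min
Wed: 06:40–15:57 = 9 h 17 min; less 45 min break → 8 h 32 min
Thu: 07:42–18:14 = 10 h 32 min; less 45 min break → 9 h 47 min
Fri: 09:41–21:05 = 11 h 24 min; less 45 min break → 10 h 39 min
Sat: 10:03–18:09 = 8 h 6 min; less 45 min break → 7 h 21 min
Total worked: 45 h 25 min = 2725 min.
Regular 40 h 0 min = 2400 min at $37.50/h; overtime 5 h 25 min = 325 min at $56.25/h.
Pay = (2400 × $37.50 + 325 × $56.25) ÷ 60 = $1804.69.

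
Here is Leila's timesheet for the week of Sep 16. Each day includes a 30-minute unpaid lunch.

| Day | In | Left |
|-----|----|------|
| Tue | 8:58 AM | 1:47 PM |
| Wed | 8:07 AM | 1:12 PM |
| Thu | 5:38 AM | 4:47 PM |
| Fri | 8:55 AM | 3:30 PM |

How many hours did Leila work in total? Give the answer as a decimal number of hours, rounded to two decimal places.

25.63 hours

Tue: 8:58 AM–1:47 PM = 4 h 49 min; less 30 min break → 4 h 19 min
Wed: 8:07 AM–1:12 PM = 5 h 5 min; less 30 min break → 4 h 35 min
Thu: 5:38 AM–4:47 PM = 11 h 9 min; less 30 min break → 10 h 39 min
Fri: 8:55 AM–3:30 PM = 6 h 35 min; less 30 min break → 6 h 5 min
Total: 4 h 19 min + 4 h 35 min + 10 h 39 min + 6 h 5 min = 25 h 38 min.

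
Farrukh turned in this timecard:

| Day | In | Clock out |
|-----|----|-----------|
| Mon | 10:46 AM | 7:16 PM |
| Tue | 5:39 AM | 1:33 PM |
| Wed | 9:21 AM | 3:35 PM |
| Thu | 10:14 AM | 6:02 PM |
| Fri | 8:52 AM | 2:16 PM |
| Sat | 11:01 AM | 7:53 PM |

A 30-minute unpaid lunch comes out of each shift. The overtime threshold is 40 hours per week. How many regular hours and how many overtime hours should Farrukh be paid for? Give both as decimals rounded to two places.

Regular 40.00 hours, overtime 1.70 hours

Mon: 10:46 AM–7:16 PM = 8 h 30 min; less 30 min break → 8 h 0 min
Tue: 5:39 AM–1:33 PM = 7 h 54 min; less 30 min break → 7 h 24 min
Wed: 9:21 AM–3:35 PM = 6 h 14 min; less 30 min break → 5 h 44 min
Thu: 10:14 AM–6:02 PM = 7 h 48 min; less 30 min break → 7 h 18 min
Fri: 8:52 AM–2:16 PM = 5 h 24 min; less 30 min break → 4 h 54 min
Sat: 11:01 AM–7:53 PM = 8 h 52 min; less 30 min break → 8 h 22 min
Total worked: 41 h 42 min = 41.70 h.
Threshold 40 h → overtime 1 h 42 min, regular 40 h 0 min.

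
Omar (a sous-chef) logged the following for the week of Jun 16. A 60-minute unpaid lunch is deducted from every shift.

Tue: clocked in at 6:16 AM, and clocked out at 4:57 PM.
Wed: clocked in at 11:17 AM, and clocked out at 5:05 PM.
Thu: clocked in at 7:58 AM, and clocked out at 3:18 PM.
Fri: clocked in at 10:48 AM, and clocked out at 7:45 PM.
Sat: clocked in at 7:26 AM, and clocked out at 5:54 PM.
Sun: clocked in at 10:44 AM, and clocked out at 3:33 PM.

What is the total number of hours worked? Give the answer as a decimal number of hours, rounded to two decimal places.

42.05 hours

Tue: 6:16 AM–4:57 PM = 10 h 41 min; less 60 min break → 9 h 41 min
Wed: 11:17 AM–5:05 PM = 5 h 48 min; less 60 min break → 4 h 48 min
Thu: 7:58 AM–3:18 PM = 7 h 20 min; less 60 min break → 6 h 20 min
Fri: 10:48 AM–7:45 PM = 8 h 57 min; less 60 min break → 7 h 57 min
Sat: 7:26 AM–5:54 PM = 10 h 28 min; less 60 min break → 9 h 28 min
Sun: 10:44 AM–3:33 PM = 4 h 49 min; less 60 min break → 3 h 49 min
Total: 9 h 41 min + 4 h 48 min + 6 h 20 min + 7 h 57 min + 9 h 28 min + 3 h 49 min = 42 h 3 min.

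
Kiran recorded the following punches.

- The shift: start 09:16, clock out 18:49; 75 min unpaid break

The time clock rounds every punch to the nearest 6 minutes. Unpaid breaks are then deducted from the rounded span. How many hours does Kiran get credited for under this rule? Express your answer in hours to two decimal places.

8.25 hours

The shift: in 09:16→09:18, out 18:49→18:48; 9 h 30 min − 75 min = 8 h 15 min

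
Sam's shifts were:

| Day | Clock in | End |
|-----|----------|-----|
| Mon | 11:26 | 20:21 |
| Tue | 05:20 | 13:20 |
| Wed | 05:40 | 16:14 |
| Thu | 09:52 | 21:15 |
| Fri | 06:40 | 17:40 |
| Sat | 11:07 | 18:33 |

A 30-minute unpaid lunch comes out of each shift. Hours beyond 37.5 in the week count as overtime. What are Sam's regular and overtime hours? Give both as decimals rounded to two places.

Regular 37.50 hours, overtime 16.80 hours

Mon: 11:26–20:21 = 8 h 55 min; less 30 min break → 8 h 25 min
Tue: 05:20–13:20 = 8 h 0 min; less 30 min break → 7 h 30 min
Wed: 05:40–16:14 = 10 h 34 min; less 30 min break → 10 h 4 min
Thu: 09:52–21:15 = 11 h 23 min; less 30 min break → 10 h 53 min
Fri: 06:40–17:40 = 11 h 0 min; less 30 min break → 10 h 30 min
Sat: 11:07–18:33 = 7 h 26 min; less 30 min break → 6 h 56 min
Total worked: 54 h 18 min = 54.30 h.
Threshold 37.5 h → overtime 16 h 48 min, regular 37 h 30 min.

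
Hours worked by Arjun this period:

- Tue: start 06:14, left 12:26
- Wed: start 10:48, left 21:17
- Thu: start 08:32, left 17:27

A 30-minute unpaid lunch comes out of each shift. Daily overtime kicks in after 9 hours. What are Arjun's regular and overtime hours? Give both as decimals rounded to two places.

Tue: 06:14–12:26 = 6 h 12 min; less 30 min break → 5 h 42 min
Wed: 10:48–21:17 = 10 h 29 min; less 30 min break → 9 h 59 min
Thu: 08:32–17:27 = 8 h 55 min; less 30 min break → 8 h 25 min
Tue reg 5 h 42 min / OT 0 h 0 min; Wed reg 9 h 0 min / OT 0 h 59 min; Thu reg 8 h 25 min / OT 0 h 0 min.
Totals: regular 23 h 7 min, overtime 0 h 59 min.

Regular 23.12 hours, overtime 0.98 hours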